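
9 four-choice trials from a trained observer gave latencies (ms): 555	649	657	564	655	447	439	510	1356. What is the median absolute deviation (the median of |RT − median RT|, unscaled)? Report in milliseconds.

91 ms

Sorted: 439, 447, 510, 555, 564, 649, 655, 657, 1356 → median = 564
|x − 564|: 9, 85, 93, 0, 91, 117, 125, 54, 792
Sorted deviations: 0, 9, 54, 85, 91, 93, 117, 125, 792 → MAD = 91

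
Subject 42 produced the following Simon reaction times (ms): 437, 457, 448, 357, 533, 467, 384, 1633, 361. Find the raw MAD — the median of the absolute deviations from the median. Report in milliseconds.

64 ms

Sorted: 357, 361, 384, 437, 448, 457, 467, 533, 1633 → median = 448
|x − 448|: 11, 9, 0, 91, 85, 19, 64, 1185, 87
Sorted deviations: 0, 9, 11, 19, 64, 85, 87, 91, 1185 → MAD = 64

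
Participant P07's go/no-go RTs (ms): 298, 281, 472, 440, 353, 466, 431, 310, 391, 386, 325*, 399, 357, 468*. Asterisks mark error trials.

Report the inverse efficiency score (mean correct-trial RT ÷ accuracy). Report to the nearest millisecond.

446 ms

Correct trials (n=12): 298, 281, 472, 440, 353, 466, 431, 310, 391, 386, 399, 357
Mean correct RT = 4584/12 = 382.0000 ms
Proportion correct = 12/14
IES = 382.0000 / (12/14) = 445.667 ms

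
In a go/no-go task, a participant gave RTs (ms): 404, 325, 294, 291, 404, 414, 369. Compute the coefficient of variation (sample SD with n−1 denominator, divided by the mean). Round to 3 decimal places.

n = 7, Σ = 2501, M = 357.2857
Σ(x−M)² = 17159.429; s = √(17159.429/6) = 53.4781
CV = 53.4781 / 357.2857 = 0.14968

0.150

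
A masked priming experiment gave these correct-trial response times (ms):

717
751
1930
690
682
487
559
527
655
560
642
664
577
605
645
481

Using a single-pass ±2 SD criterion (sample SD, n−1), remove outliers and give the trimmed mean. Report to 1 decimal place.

n = 16, ΣRT = 11172, M = 698.250
Σ(x−M)² = 1712769.00; s = √(1712769.00/15) = 337.912
Cutoffs: 698.250 ± 2·337.912 → [22.4, 1374.1]
Outside: 1930 → excluded.
Retained (n=15): Σ = 9242, mean = 9242/15 = 616.133

616.1 ms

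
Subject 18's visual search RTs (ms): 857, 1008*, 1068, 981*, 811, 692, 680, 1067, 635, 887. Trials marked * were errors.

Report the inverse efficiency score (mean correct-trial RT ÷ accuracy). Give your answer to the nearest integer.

Correct trials (n=8): 857, 1068, 811, 692, 680, 1067, 635, 887
Mean correct RT = 6697/8 = 837.1250 ms
Proportion correct = 8/10
IES = 837.1250 / (8/10) = 1046.406 ms

1046 ms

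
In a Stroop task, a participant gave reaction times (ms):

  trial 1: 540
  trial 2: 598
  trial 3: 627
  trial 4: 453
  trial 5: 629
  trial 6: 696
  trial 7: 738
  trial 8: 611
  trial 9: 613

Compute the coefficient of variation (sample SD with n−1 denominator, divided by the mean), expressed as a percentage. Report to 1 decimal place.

13.4%

n = 9, Σ = 5505, M = 611.6667
Σ(x−M)² = 54108.000; s = √(54108.000/8) = 82.2405
CV = 82.2405 / 611.6667 = 0.13445 = 13.445%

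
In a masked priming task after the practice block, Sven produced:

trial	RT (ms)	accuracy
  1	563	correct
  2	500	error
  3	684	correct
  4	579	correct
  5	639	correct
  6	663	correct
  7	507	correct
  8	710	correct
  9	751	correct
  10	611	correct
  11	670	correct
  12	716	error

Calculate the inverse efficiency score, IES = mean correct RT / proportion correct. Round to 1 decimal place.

765.2 ms

Correct trials (n=10): 563, 684, 579, 639, 663, 507, 710, 751, 611, 670
Mean correct RT = 6377/10 = 637.7000 ms
Proportion correct = 10/12
IES = 637.7000 / (10/12) = 765.240 ms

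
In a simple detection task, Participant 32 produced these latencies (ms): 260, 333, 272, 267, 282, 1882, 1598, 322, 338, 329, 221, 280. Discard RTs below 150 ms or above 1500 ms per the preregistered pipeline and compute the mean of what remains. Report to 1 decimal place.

290.4 ms

Excluded: 1598, 1882
Retained (n=10): Σ = 2904
Mean = 2904/10 = 290.4000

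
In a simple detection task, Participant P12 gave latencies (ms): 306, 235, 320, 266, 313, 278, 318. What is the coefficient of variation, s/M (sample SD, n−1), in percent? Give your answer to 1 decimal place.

11.1%

n = 7, Σ = 2036, M = 290.8571
Σ(x−M)² = 6208.857; s = √(6208.857/6) = 32.1685
CV = 32.1685 / 290.8571 = 0.11060 = 11.060%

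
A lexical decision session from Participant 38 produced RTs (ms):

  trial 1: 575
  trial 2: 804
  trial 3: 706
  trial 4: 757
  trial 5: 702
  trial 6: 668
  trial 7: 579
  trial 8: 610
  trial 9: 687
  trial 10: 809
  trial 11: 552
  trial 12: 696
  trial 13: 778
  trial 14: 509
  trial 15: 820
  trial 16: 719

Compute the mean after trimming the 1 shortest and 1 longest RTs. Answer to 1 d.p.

688.7 ms

Sorted: 509, 552, 575, 579, 610, 668, 687, 696, 702, 706, 719, 757, 778, 804, 809, 820
Drop lowest 1 (509) and highest 1 (820)
Remaining (n=14): Σ = 9642, mean = 9642/14 = 688.714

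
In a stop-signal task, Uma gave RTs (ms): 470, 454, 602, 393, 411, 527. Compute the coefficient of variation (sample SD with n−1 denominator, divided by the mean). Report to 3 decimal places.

0.163

n = 6, Σ = 2857, M = 476.1667
Σ(x−M)² = 30110.833; s = √(30110.833/5) = 77.6026
CV = 77.6026 / 476.1667 = 0.16297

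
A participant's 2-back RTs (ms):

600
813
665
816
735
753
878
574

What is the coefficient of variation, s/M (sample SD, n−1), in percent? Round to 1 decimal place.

14.9%

n = 8, Σ = 5834, M = 729.2500
Σ(x−M)² = 82199.500; s = √(82199.500/7) = 108.3641
CV = 108.3641 / 729.2500 = 0.14860 = 14.860%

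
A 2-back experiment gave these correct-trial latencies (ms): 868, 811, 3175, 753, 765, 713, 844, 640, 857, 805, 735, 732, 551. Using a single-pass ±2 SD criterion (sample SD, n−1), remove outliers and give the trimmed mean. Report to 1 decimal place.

n = 13, ΣRT = 12249, M = 942.231
Σ(x−M)² = 5495048.31; s = √(5495048.31/12) = 676.698
Cutoffs: 942.231 ± 2·676.698 → [-411.2, 2295.6]
Outside: 3175 → excluded.
Retained (n=12): Σ = 9074, mean = 9074/12 = 756.167

756.2 ms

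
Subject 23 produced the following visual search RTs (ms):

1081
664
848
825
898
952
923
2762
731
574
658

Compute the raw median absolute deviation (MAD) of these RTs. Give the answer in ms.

Sorted: 574, 658, 664, 731, 825, 848, 898, 923, 952, 1081, 2762 → median = 848
|x − 848|: 233, 184, 0, 23, 50, 104, 75, 1914, 117, 274, 190
Sorted deviations: 0, 23, 50, 75, 104, 117, 184, 190, 233, 274, 1914 → MAD = 117

117 ms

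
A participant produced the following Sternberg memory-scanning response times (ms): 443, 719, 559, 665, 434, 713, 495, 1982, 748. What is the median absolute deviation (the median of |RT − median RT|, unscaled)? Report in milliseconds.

Sorted: 434, 443, 495, 559, 665, 713, 719, 748, 1982 → median = 665
|x − 665|: 222, 54, 106, 0, 231, 48, 170, 1317, 83
Sorted deviations: 0, 48, 54, 83, 106, 170, 222, 231, 1317 → MAD = 106

106 ms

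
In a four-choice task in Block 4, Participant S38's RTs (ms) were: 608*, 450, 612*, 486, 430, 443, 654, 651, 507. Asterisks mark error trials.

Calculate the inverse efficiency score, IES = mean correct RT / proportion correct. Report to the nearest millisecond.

Correct trials (n=7): 450, 486, 430, 443, 654, 651, 507
Mean correct RT = 3621/7 = 517.2857 ms
Proportion correct = 7/9
IES = 517.2857 / (7/9) = 665.082 ms

665 ms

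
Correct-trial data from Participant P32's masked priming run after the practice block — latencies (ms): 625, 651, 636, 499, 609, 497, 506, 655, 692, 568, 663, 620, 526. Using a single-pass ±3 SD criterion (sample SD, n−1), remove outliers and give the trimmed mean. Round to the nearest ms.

n = 13, ΣRT = 7747, M = 595.923
Σ(x−M)² = 56390.92; s = √(56390.92/12) = 68.551
Cutoffs: 595.923 ± 3·68.551 → [390.3, 801.6]
No RTs fall outside the cutoffs; all 13 retained. Mean = 7747/13 = 595.923

596 ms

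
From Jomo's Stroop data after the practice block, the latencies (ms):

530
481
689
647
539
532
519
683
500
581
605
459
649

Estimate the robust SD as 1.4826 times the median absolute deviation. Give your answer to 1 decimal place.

Sorted: 459, 481, 500, 519, 530, 532, 539, 581, 605, 647, 649, 683, 689 → median = 539
|x − 539| sorted: 0, 7, 9, 20, 39, 42, 58, 66, 80, 108, 110, 144, 150 → MAD = 58
Robust SD ≈ 1.4826 × 58 = 85.991

86.0 ms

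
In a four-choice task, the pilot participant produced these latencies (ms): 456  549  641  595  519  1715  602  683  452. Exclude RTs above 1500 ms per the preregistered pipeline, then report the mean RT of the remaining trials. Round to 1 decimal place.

Excluded: 1715
Retained (n=8): Σ = 4497
Mean = 4497/8 = 562.1250

562.1 ms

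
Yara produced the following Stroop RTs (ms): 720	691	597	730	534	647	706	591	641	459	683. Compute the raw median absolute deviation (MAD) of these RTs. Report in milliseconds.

Sorted: 459, 534, 591, 597, 641, 647, 683, 691, 706, 720, 730 → median = 647
|x − 647|: 73, 44, 50, 83, 113, 0, 59, 56, 6, 188, 36
Sorted deviations: 0, 6, 36, 44, 50, 56, 59, 73, 83, 113, 188 → MAD = 56

56 ms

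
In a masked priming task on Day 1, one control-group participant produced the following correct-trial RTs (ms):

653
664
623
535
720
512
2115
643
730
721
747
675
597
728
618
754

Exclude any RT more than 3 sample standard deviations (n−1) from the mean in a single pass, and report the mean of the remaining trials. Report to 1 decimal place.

n = 16, ΣRT = 12035, M = 752.188
Σ(x−M)² = 2059508.44; s = √(2059508.44/15) = 370.541
Cutoffs: 752.188 ± 3·370.541 → [-359.4, 1863.8]
Outside: 2115 → excluded.
Retained (n=15): Σ = 9920, mean = 9920/15 = 661.333

661.3 ms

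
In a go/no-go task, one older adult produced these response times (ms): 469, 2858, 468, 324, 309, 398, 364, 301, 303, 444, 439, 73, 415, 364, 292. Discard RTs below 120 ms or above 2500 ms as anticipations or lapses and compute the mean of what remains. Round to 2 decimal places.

Excluded: 73, 2858
Retained (n=13): Σ = 4890
Mean = 4890/13 = 376.1538

376.15 ms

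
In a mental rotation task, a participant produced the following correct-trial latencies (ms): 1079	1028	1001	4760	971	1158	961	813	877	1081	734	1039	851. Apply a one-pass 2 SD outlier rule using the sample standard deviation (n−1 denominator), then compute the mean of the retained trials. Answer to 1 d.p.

n = 13, ΣRT = 16353, M = 1257.923
Σ(x−M)² = 13458272.92; s = √(13458272.92/12) = 1059.020
Cutoffs: 1257.923 ± 2·1059.020 → [-860.1, 3376.0]
Outside: 4760 → excluded.
Retained (n=12): Σ = 11593, mean = 11593/12 = 966.083

966.1 ms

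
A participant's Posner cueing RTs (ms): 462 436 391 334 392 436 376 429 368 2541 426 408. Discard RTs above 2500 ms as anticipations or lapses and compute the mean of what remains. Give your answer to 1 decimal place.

Excluded: 2541
Retained (n=11): Σ = 4458
Mean = 4458/11 = 405.2727

405.3 ms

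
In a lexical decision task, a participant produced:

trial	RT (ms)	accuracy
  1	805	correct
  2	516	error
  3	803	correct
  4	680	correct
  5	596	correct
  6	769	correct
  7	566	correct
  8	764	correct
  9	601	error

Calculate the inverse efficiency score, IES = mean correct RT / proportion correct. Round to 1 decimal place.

915.2 ms

Correct trials (n=7): 805, 803, 680, 596, 769, 566, 764
Mean correct RT = 4983/7 = 711.8571 ms
Proportion correct = 7/9
IES = 711.8571 / (7/9) = 915.245 ms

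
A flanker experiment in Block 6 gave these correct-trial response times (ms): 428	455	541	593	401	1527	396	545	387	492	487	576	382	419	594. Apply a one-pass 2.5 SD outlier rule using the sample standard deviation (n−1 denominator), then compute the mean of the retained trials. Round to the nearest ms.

n = 15, ΣRT = 8223, M = 548.200
Σ(x−M)² = 1108160.40; s = √(1108160.40/14) = 281.344
Cutoffs: 548.200 ± 2.5·281.344 → [-155.2, 1251.6]
Outside: 1527 → excluded.
Retained (n=14): Σ = 6696, mean = 6696/14 = 478.286

478 ms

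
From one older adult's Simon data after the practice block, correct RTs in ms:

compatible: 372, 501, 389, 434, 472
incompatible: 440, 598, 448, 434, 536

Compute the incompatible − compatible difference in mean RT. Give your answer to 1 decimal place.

57.6 ms

M(compatible) = 2168/5 = 433.600
M(incompatible) = 2456/5 = 491.200
Difference = 491.200 − 433.600 = 57.600 ms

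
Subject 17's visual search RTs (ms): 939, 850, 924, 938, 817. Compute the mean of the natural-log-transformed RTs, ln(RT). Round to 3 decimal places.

ln(RT): 6.8448, 6.7452, 6.8287, 6.8437, 6.7056
Σ ln(RT) = 33.9682
Mean = 33.9682/5 = 6.79363

6.794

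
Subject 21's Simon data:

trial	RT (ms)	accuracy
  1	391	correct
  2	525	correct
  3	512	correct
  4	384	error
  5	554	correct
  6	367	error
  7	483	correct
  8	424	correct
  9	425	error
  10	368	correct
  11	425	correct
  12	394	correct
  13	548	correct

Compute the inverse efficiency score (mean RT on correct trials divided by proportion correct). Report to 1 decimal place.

Correct trials (n=10): 391, 525, 512, 554, 483, 424, 368, 425, 394, 548
Mean correct RT = 4624/10 = 462.4000 ms
Proportion correct = 10/13
IES = 462.4000 / (10/13) = 601.120 ms

601.1 ms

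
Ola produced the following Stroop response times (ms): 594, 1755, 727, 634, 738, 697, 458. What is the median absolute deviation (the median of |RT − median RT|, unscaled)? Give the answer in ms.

Sorted: 458, 594, 634, 697, 727, 738, 1755 → median = 697
|x − 697|: 103, 1058, 30, 63, 41, 0, 239
Sorted deviations: 0, 30, 41, 63, 103, 239, 1058 → MAD = 63

63 ms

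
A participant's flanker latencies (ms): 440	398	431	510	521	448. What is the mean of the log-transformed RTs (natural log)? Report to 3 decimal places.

ln(RT): 6.0868, 5.9865, 6.0661, 6.2344, 6.2558, 6.1048
Σ ln(RT) = 36.7343
Mean = 36.7343/6 = 6.12238

6.122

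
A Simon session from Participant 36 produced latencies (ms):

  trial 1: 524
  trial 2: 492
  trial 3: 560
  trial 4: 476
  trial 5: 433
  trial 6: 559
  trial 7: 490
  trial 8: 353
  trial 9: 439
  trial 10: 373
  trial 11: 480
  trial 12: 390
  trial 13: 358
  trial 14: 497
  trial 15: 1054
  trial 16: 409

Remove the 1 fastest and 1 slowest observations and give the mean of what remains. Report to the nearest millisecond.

463 ms

Sorted: 353, 358, 373, 390, 409, 433, 439, 476, 480, 490, 492, 497, 524, 559, 560, 1054
Drop lowest 1 (353) and highest 1 (1054)
Remaining (n=14): Σ = 6480, mean = 6480/14 = 462.857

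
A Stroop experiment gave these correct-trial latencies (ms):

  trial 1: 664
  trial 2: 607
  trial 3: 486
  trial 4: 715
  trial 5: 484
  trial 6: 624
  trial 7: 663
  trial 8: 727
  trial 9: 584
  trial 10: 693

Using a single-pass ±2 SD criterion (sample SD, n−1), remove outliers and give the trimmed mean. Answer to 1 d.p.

n = 10, ΣRT = 6247, M = 624.700
Σ(x−M)² = 67300.10; s = √(67300.10/9) = 86.474
Cutoffs: 624.700 ± 2·86.474 → [451.8, 797.6]
No RTs fall outside the cutoffs; all 10 retained. Mean = 6247/10 = 624.700

624.7 ms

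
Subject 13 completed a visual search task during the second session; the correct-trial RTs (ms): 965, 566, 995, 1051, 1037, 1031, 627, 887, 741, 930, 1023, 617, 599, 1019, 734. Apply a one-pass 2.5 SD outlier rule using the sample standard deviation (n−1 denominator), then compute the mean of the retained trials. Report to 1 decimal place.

854.8 ms

n = 15, ΣRT = 12822, M = 854.800
Σ(x−M)² = 481306.40; s = √(481306.40/14) = 185.416
Cutoffs: 854.800 ± 2.5·185.416 → [391.3, 1318.3]
No RTs fall outside the cutoffs; all 15 retained. Mean = 12822/15 = 854.800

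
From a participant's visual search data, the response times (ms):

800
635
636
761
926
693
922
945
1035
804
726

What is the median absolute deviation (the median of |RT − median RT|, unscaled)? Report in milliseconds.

Sorted: 635, 636, 693, 726, 761, 800, 804, 922, 926, 945, 1035 → median = 800
|x − 800|: 0, 165, 164, 39, 126, 107, 122, 145, 235, 4, 74
Sorted deviations: 0, 4, 39, 74, 107, 122, 126, 145, 164, 165, 235 → MAD = 122

122 ms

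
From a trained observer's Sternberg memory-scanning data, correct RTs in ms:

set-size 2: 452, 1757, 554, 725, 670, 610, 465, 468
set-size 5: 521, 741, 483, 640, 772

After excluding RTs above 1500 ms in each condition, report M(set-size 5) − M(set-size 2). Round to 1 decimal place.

68.0 ms

set-size 2: exclude 1757
M(set-size 2) = 3944/7 = 563.429
M(set-size 5) = 3157/5 = 631.400
Difference = 631.400 − 563.429 = 67.971 ms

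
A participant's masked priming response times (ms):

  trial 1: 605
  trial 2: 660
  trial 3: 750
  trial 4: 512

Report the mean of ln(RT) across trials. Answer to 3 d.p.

ln(RT): 6.4052, 6.4922, 6.6201, 6.2383
Σ ln(RT) = 25.7559
Mean = 25.7559/4 = 6.43897

6.439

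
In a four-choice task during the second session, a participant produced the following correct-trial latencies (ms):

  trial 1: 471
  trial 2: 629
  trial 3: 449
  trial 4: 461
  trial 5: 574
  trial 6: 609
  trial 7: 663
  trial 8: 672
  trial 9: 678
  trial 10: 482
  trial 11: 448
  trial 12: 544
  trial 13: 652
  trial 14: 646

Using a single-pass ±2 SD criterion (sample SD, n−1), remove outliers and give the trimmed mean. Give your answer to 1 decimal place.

n = 14, ΣRT = 7978, M = 569.857
Σ(x−M)² = 107861.71; s = √(107861.71/13) = 91.088
Cutoffs: 569.857 ± 2·91.088 → [387.7, 752.0]
No RTs fall outside the cutoffs; all 14 retained. Mean = 7978/14 = 569.857

569.9 ms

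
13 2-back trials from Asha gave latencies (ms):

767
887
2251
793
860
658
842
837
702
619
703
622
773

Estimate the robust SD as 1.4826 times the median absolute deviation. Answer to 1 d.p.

105.3 ms

Sorted: 619, 622, 658, 702, 703, 767, 773, 793, 837, 842, 860, 887, 2251 → median = 773
|x − 773| sorted: 0, 6, 20, 64, 69, 70, 71, 87, 114, 115, 151, 154, 1478 → MAD = 71
Robust SD ≈ 1.4826 × 71 = 105.265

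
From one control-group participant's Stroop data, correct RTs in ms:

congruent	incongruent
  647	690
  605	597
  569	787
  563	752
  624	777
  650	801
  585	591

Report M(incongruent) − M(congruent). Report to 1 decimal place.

M(congruent) = 4243/7 = 606.143
M(incongruent) = 4995/7 = 713.571
Difference = 713.571 − 606.143 = 107.429 ms

107.4 ms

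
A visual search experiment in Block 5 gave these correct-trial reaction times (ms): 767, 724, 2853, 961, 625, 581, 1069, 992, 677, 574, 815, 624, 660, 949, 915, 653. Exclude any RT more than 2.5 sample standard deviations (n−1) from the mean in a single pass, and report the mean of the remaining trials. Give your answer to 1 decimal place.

772.4 ms

n = 16, ΣRT = 14439, M = 902.438
Σ(x−M)² = 4441551.94; s = √(4441551.94/15) = 544.154
Cutoffs: 902.438 ± 2.5·544.154 → [-457.9, 2262.8]
Outside: 2853 → excluded.
Retained (n=15): Σ = 11586, mean = 11586/15 = 772.400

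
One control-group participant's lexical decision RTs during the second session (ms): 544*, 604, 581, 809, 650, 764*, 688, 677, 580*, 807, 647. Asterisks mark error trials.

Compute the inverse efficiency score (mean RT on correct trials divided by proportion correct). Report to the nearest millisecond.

939 ms

Correct trials (n=8): 604, 581, 809, 650, 688, 677, 807, 647
Mean correct RT = 5463/8 = 682.8750 ms
Proportion correct = 8/11
IES = 682.8750 / (8/11) = 938.953 ms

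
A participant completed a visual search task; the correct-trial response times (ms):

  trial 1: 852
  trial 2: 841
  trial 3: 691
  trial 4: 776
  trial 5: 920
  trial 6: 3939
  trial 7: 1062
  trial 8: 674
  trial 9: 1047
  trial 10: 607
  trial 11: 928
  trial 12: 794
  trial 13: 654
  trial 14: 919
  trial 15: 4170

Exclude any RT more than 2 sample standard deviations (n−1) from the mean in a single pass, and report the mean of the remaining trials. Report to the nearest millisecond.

n = 15, ΣRT = 18874, M = 1258.267
Σ(x−M)² = 18326012.93; s = √(18326012.93/14) = 1144.116
Cutoffs: 1258.267 ± 2·1144.116 → [-1030.0, 3546.5]
Outside: 3939, 4170 → excluded.
Retained (n=13): Σ = 10765, mean = 10765/13 = 828.077

828 ms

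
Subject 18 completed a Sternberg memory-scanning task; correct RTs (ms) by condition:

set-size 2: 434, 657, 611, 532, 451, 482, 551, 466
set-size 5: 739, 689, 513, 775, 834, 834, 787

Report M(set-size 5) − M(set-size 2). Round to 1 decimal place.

215.7 ms

M(set-size 2) = 4184/8 = 523.000
M(set-size 5) = 5171/7 = 738.714
Difference = 738.714 − 523.000 = 215.714 ms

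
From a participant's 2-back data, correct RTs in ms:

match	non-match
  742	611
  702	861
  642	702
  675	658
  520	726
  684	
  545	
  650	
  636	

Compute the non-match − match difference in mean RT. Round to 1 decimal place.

67.6 ms

M(match) = 5796/9 = 644.000
M(non-match) = 3558/5 = 711.600
Difference = 711.600 − 644.000 = 67.600 ms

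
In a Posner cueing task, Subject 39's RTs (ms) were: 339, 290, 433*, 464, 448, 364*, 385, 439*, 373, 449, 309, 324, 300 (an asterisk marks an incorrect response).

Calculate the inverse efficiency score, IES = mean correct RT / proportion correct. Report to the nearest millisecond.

479 ms

Correct trials (n=10): 339, 290, 464, 448, 385, 373, 449, 309, 324, 300
Mean correct RT = 3681/10 = 368.1000 ms
Proportion correct = 10/13
IES = 368.1000 / (10/13) = 478.530 ms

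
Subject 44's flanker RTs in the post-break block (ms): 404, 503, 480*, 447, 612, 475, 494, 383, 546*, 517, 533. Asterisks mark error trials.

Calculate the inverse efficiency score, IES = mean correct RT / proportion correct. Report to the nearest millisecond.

593 ms

Correct trials (n=9): 404, 503, 447, 612, 475, 494, 383, 517, 533
Mean correct RT = 4368/9 = 485.3333 ms
Proportion correct = 9/11
IES = 485.3333 / (9/11) = 593.185 ms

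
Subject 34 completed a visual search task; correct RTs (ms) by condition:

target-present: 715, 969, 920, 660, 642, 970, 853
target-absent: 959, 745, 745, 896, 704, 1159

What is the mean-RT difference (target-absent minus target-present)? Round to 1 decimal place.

M(target-present) = 5729/7 = 818.429
M(target-absent) = 5208/6 = 868.000
Difference = 868.000 − 818.429 = 49.571 ms

49.6 ms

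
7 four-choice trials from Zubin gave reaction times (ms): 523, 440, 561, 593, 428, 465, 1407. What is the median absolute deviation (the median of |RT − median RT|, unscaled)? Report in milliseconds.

70 ms

Sorted: 428, 440, 465, 523, 561, 593, 1407 → median = 523
|x − 523|: 0, 83, 38, 70, 95, 58, 884
Sorted deviations: 0, 38, 58, 70, 83, 95, 884 → MAD = 70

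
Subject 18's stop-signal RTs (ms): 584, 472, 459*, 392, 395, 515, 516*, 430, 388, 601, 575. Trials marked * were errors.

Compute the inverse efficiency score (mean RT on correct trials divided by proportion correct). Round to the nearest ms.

Correct trials (n=9): 584, 472, 392, 395, 515, 430, 388, 601, 575
Mean correct RT = 4352/9 = 483.5556 ms
Proportion correct = 9/11
IES = 483.5556 / (9/11) = 591.012 ms

591 ms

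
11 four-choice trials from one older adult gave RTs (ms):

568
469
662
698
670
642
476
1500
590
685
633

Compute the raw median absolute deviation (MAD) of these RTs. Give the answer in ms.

52 ms

Sorted: 469, 476, 568, 590, 633, 642, 662, 670, 685, 698, 1500 → median = 642
|x − 642|: 74, 173, 20, 56, 28, 0, 166, 858, 52, 43, 9
Sorted deviations: 0, 9, 20, 28, 43, 52, 56, 74, 166, 173, 858 → MAD = 52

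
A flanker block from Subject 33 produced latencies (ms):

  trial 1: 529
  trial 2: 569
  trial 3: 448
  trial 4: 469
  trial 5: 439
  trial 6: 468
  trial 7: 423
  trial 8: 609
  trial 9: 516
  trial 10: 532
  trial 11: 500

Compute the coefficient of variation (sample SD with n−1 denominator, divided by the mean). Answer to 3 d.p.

0.115

n = 11, Σ = 5502, M = 500.1818
Σ(x−M)² = 33101.636; s = √(33101.636/10) = 57.5340
CV = 57.5340 / 500.1818 = 0.11503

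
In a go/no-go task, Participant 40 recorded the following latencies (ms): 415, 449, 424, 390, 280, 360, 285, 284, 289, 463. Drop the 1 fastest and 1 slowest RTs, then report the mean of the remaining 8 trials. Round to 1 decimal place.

Sorted: 280, 284, 285, 289, 360, 390, 415, 424, 449, 463
Drop lowest 1 (280) and highest 1 (463)
Remaining (n=8): Σ = 2896, mean = 2896/8 = 362.000

362.0 ms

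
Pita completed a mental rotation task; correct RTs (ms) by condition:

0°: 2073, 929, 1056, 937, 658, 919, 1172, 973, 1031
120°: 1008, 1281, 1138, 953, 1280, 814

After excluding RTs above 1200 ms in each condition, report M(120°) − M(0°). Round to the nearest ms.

19 ms

0°: exclude 2073
120°: exclude 1281, 1280
M(0°) = 7675/8 = 959.375
M(120°) = 3913/4 = 978.250
Difference = 978.250 − 959.375 = 18.875 ms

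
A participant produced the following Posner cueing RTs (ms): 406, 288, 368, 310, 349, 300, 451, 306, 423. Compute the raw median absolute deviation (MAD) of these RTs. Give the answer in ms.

Sorted: 288, 300, 306, 310, 349, 368, 406, 423, 451 → median = 349
|x − 349|: 57, 61, 19, 39, 0, 49, 102, 43, 74
Sorted deviations: 0, 19, 39, 43, 49, 57, 61, 74, 102 → MAD = 49

49 ms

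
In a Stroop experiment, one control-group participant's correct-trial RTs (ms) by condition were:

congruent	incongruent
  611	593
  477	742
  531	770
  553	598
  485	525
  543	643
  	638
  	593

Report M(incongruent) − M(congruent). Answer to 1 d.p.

104.4 ms

M(congruent) = 3200/6 = 533.333
M(incongruent) = 5102/8 = 637.750
Difference = 637.750 − 533.333 = 104.417 ms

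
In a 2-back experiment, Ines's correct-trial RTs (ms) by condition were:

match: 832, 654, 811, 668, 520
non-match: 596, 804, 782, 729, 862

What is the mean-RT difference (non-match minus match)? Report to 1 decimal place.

M(match) = 3485/5 = 697.000
M(non-match) = 3773/5 = 754.600
Difference = 754.600 − 697.000 = 57.600 ms

57.6 ms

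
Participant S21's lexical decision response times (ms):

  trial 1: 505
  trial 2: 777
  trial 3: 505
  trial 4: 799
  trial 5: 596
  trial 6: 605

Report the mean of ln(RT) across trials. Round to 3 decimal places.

6.431

ln(RT): 6.2246, 6.6554, 6.2246, 6.6834, 6.3902, 6.4052
Σ ln(RT) = 38.5834
Mean = 38.5834/6 = 6.43056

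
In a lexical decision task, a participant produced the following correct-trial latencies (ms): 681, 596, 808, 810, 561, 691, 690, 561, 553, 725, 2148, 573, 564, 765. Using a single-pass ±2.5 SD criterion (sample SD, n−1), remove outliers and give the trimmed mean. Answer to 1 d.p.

659.8 ms

n = 14, ΣRT = 10726, M = 766.143
Σ(x−M)² = 2170303.71; s = √(2170303.71/13) = 408.591
Cutoffs: 766.143 ± 2.5·408.591 → [-255.3, 1787.6]
Outside: 2148 → excluded.
Retained (n=13): Σ = 8578, mean = 8578/13 = 659.846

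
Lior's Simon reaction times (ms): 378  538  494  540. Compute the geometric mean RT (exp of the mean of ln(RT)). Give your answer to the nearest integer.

ln(RT): 5.9349, 6.2879, 6.2025, 6.2916
Mean ln(RT) = 24.7169/4 = 6.17921
Geometric mean = exp(6.17921) = 482.61 ms

483 ms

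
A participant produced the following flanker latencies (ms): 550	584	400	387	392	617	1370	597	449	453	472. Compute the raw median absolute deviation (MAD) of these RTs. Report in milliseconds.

Sorted: 387, 392, 400, 449, 453, 472, 550, 584, 597, 617, 1370 → median = 472
|x − 472|: 78, 112, 72, 85, 80, 145, 898, 125, 23, 19, 0
Sorted deviations: 0, 19, 23, 72, 78, 80, 85, 112, 125, 145, 898 → MAD = 80

80 ms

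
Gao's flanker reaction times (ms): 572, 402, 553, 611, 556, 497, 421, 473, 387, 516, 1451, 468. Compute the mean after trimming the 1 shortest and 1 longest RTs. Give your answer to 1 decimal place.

506.9 ms

Sorted: 387, 402, 421, 468, 473, 497, 516, 553, 556, 572, 611, 1451
Drop lowest 1 (387) and highest 1 (1451)
Remaining (n=10): Σ = 5069, mean = 5069/10 = 506.900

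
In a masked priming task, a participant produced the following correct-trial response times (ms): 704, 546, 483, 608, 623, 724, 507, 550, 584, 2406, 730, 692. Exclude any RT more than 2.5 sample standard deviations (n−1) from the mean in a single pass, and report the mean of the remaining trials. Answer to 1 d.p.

613.7 ms

n = 12, ΣRT = 9157, M = 763.083
Σ(x−M)² = 3022640.92; s = √(3022640.92/11) = 524.200
Cutoffs: 763.083 ± 2.5·524.200 → [-547.4, 2073.6]
Outside: 2406 → excluded.
Retained (n=11): Σ = 6751, mean = 6751/11 = 613.727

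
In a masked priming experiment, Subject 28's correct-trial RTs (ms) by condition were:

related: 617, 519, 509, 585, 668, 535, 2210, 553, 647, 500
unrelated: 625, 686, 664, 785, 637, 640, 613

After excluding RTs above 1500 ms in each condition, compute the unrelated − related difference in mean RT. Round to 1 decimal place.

94.0 ms

related: exclude 2210
M(related) = 5133/9 = 570.333
M(unrelated) = 4650/7 = 664.286
Difference = 664.286 − 570.333 = 93.952 ms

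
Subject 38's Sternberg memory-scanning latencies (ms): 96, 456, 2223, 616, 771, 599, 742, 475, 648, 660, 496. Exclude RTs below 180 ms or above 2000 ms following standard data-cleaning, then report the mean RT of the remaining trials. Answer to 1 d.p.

Excluded: 96, 2223
Retained (n=9): Σ = 5463
Mean = 5463/9 = 607.0000

607.0 ms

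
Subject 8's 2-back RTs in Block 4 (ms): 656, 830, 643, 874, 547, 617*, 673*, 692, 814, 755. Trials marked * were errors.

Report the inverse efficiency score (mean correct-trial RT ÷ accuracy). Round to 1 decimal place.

908.0 ms

Correct trials (n=8): 656, 830, 643, 874, 547, 692, 814, 755
Mean correct RT = 5811/8 = 726.3750 ms
Proportion correct = 8/10
IES = 726.3750 / (8/10) = 907.969 ms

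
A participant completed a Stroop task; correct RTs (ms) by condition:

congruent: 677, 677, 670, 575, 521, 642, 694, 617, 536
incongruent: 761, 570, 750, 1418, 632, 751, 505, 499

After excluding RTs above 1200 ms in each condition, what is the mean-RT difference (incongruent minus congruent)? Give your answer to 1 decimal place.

15.1 ms

incongruent: exclude 1418
M(congruent) = 5609/9 = 623.222
M(incongruent) = 4468/7 = 638.286
Difference = 638.286 − 623.222 = 15.063 ms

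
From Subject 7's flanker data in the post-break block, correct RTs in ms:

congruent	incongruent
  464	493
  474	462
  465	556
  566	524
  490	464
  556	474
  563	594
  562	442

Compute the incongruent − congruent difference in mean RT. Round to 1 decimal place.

M(congruent) = 4140/8 = 517.500
M(incongruent) = 4009/8 = 501.125
Difference = 501.125 − 517.500 = -16.375 ms

-16.4 ms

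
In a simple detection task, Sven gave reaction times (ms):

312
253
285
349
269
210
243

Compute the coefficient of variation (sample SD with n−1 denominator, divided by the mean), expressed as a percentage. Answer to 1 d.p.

n = 7, Σ = 1921, M = 274.4286
Σ(x−M)² = 12711.714; s = √(12711.714/6) = 46.0285
CV = 46.0285 / 274.4286 = 0.16772 = 16.772%

16.8%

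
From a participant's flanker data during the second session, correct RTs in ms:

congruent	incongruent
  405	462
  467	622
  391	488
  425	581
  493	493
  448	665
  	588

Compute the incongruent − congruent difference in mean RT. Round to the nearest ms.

M(congruent) = 2629/6 = 438.167
M(incongruent) = 3899/7 = 557.000
Difference = 557.000 − 438.167 = 118.833 ms

119 ms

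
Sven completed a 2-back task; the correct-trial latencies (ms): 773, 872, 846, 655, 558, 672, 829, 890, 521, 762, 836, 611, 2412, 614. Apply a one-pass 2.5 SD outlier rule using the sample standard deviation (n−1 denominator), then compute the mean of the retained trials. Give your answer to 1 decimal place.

726.1 ms

n = 14, ΣRT = 11851, M = 846.500
Σ(x−M)² = 2832113.50; s = √(2832113.50/13) = 466.749
Cutoffs: 846.500 ± 2.5·466.749 → [-320.4, 2013.4]
Outside: 2412 → excluded.
Retained (n=13): Σ = 9439, mean = 9439/13 = 726.077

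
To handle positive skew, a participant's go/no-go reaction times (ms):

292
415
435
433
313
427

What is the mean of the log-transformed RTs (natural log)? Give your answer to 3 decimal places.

5.942

ln(RT): 5.6768, 6.0283, 6.0753, 6.0707, 5.7462, 6.0568
Σ ln(RT) = 35.6541
Mean = 35.6541/6 = 5.94235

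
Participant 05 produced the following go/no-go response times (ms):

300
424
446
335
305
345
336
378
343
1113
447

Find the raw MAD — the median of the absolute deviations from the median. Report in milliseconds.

40 ms

Sorted: 300, 305, 335, 336, 343, 345, 378, 424, 446, 447, 1113 → median = 345
|x − 345|: 45, 79, 101, 10, 40, 0, 9, 33, 2, 768, 102
Sorted deviations: 0, 2, 9, 10, 33, 40, 45, 79, 101, 102, 768 → MAD = 40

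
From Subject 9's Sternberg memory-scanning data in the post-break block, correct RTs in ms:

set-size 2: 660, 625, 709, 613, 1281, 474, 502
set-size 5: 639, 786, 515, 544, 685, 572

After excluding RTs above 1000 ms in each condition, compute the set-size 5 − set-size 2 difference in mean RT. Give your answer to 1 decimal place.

set-size 2: exclude 1281
M(set-size 2) = 3583/6 = 597.167
M(set-size 5) = 3741/6 = 623.500
Difference = 623.500 − 597.167 = 26.333 ms

26.3 ms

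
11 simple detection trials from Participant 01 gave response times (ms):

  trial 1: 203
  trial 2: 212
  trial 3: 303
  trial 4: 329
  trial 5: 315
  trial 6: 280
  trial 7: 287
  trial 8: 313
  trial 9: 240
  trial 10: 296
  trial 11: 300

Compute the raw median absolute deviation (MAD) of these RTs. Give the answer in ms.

17 ms

Sorted: 203, 212, 240, 280, 287, 296, 300, 303, 313, 315, 329 → median = 296
|x − 296|: 93, 84, 7, 33, 19, 16, 9, 17, 56, 0, 4
Sorted deviations: 0, 4, 7, 9, 16, 17, 19, 33, 56, 84, 93 → MAD = 17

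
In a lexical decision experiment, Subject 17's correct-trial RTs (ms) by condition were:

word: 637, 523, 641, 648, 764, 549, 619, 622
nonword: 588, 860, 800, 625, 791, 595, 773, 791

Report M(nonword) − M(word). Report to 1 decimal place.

102.5 ms

M(word) = 5003/8 = 625.375
M(nonword) = 5823/8 = 727.875
Difference = 727.875 − 625.375 = 102.500 ms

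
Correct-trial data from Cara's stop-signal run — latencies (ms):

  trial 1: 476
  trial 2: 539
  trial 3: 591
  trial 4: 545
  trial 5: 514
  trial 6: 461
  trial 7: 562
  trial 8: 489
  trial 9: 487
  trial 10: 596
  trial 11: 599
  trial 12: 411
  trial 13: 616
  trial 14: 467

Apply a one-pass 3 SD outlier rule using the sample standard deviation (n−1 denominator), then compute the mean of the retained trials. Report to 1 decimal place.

n = 14, ΣRT = 7353, M = 525.214
Σ(x−M)² = 50836.36; s = √(50836.36/13) = 62.534
Cutoffs: 525.214 ± 3·62.534 → [337.6, 712.8]
No RTs fall outside the cutoffs; all 14 retained. Mean = 7353/14 = 525.214

525.2 ms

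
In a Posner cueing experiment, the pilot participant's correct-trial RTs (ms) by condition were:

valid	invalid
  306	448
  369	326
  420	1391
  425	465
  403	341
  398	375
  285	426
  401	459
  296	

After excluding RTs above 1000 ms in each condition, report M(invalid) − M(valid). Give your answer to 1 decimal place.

38.7 ms

invalid: exclude 1391
M(valid) = 3303/9 = 367.000
M(invalid) = 2840/7 = 405.714
Difference = 405.714 − 367.000 = 38.714 ms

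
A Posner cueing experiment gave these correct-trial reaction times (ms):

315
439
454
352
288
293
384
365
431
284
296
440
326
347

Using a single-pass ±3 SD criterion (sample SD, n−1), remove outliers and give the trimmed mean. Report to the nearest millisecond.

n = 14, ΣRT = 5014, M = 358.143
Σ(x−M)² = 50029.71; s = √(50029.71/13) = 62.036
Cutoffs: 358.143 ± 3·62.036 → [172.0, 544.3]
No RTs fall outside the cutoffs; all 14 retained. Mean = 5014/14 = 358.143

358 ms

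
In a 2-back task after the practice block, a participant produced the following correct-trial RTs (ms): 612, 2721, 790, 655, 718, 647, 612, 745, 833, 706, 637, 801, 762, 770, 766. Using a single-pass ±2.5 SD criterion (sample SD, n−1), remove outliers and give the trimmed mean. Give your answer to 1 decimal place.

n = 15, ΣRT = 12775, M = 851.667
Σ(x−M)² = 3815165.33; s = √(3815165.33/14) = 522.027
Cutoffs: 851.667 ± 2.5·522.027 → [-453.4, 2156.7]
Outside: 2721 → excluded.
Retained (n=14): Σ = 10054, mean = 10054/14 = 718.143

718.1 ms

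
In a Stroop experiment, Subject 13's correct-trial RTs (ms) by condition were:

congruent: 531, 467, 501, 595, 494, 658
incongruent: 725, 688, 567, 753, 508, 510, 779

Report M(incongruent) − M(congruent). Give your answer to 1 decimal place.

M(congruent) = 3246/6 = 541.000
M(incongruent) = 4530/7 = 647.143
Difference = 647.143 − 541.000 = 106.143 ms

106.1 ms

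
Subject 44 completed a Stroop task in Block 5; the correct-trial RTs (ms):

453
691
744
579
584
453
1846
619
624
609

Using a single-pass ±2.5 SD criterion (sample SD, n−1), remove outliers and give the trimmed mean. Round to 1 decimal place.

595.1 ms

n = 10, ΣRT = 7202, M = 720.200
Σ(x−M)² = 1481985.60; s = √(1481985.60/9) = 405.789
Cutoffs: 720.200 ± 2.5·405.789 → [-294.3, 1734.7]
Outside: 1846 → excluded.
Retained (n=9): Σ = 5356, mean = 5356/9 = 595.111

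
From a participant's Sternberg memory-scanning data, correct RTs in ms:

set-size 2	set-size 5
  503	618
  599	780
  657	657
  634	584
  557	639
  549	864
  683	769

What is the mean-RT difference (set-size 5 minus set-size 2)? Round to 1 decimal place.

M(set-size 2) = 4182/7 = 597.429
M(set-size 5) = 4911/7 = 701.571
Difference = 701.571 − 597.429 = 104.143 ms

104.1 ms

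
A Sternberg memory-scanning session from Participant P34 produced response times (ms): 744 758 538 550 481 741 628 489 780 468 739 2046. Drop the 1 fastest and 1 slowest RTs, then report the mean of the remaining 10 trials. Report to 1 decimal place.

644.8 ms

Sorted: 468, 481, 489, 538, 550, 628, 739, 741, 744, 758, 780, 2046
Drop lowest 1 (468) and highest 1 (2046)
Remaining (n=10): Σ = 6448, mean = 6448/10 = 644.800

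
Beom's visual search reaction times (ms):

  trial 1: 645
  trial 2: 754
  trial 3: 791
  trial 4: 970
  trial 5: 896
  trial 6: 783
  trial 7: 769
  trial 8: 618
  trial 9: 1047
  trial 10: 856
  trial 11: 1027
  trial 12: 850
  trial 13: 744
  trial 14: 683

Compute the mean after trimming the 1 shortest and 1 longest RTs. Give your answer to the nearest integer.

814 ms

Sorted: 618, 645, 683, 744, 754, 769, 783, 791, 850, 856, 896, 970, 1027, 1047
Drop lowest 1 (618) and highest 1 (1047)
Remaining (n=12): Σ = 9768, mean = 9768/12 = 814.000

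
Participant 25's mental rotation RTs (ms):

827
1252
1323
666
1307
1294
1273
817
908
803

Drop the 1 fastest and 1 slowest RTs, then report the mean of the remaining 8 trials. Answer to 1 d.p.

Sorted: 666, 803, 817, 827, 908, 1252, 1273, 1294, 1307, 1323
Drop lowest 1 (666) and highest 1 (1323)
Remaining (n=8): Σ = 8481, mean = 8481/8 = 1060.125

1060.1 ms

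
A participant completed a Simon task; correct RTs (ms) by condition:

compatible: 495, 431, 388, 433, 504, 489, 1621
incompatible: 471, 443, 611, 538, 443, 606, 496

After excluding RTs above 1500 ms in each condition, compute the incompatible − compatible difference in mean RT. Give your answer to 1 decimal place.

compatible: exclude 1621
M(compatible) = 2740/6 = 456.667
M(incompatible) = 3608/7 = 515.429
Difference = 515.429 − 456.667 = 58.762 ms

58.8 ms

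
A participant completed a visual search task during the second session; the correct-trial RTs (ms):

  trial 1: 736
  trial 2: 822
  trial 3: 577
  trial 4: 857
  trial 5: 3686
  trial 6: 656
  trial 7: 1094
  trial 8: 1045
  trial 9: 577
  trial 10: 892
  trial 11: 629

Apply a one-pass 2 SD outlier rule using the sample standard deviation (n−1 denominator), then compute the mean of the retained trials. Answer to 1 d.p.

n = 11, ΣRT = 11571, M = 1051.909
Σ(x−M)² = 7943144.91; s = √(7943144.91/10) = 891.243
Cutoffs: 1051.909 ± 2·891.243 → [-730.6, 2834.4]
Outside: 3686 → excluded.
Retained (n=10): Σ = 7885, mean = 7885/10 = 788.500

788.5 ms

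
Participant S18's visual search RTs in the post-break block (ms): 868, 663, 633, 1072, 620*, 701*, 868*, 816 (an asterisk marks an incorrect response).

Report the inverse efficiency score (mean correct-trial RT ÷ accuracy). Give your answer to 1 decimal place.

Correct trials (n=5): 868, 663, 633, 1072, 816
Mean correct RT = 4052/5 = 810.4000 ms
Proportion correct = 5/8
IES = 810.4000 / (5/8) = 1296.640 ms

1296.6 ms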